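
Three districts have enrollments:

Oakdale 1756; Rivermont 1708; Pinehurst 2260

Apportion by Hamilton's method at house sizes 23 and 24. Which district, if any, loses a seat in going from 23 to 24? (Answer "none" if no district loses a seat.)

At 23 seats: Oakdale 7, Rivermont 7, Pinehurst 9.
At 24 seats: Oakdale 7, Rivermont 7, Pinehurst 10.
No district's allocation decreased.

none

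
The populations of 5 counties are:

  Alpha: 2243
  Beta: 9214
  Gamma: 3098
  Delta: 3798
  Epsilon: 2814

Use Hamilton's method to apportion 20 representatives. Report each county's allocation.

Alpha: 2, Beta: 9, Gamma: 3, Delta: 3, Epsilon: 3

Total 21167; standard divisor 21167/20 ≈ 1058.35.
Standard quotas: Alpha 2.1193, Beta 8.7060, Gamma 2.9272, Delta 3.5886, Epsilon 2.6589.
Lower quotas: Alpha 2, Beta 8, Gamma 2, Delta 3, Epsilon 2 (sum 17, leaving 3 seats).
Remainders in descending order: Gamma 0.9272, Beta 0.7060, Epsilon 0.6589, Delta 0.5886, Alpha 0.1193.
Largest remainders: Gamma, Beta, Epsilon receive the extra seats.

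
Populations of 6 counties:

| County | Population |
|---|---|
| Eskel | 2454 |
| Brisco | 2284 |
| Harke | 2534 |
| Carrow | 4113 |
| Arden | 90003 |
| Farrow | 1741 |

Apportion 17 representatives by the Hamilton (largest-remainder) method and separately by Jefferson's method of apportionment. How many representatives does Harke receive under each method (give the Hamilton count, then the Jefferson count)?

Hamilton: Eskel 0, Brisco 0, Harke 1, Carrow 1, Arden 15, Farrow 0.
Jefferson: Eskel 0, Brisco 0, Harke 0, Carrow 0, Arden 17, Farrow 0.
Harke gets 1 under Hamilton and 0 under Jefferson.

1 and 0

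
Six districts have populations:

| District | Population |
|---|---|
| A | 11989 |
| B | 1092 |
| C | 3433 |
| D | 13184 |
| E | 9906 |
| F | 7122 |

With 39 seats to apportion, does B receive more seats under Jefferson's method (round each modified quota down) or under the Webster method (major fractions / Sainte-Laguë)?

Jefferson: A 10, B 0, C 3, D 11, E 9, F 6.
Webster: A 10, B 1, C 3, D 11, E 8, F 6.
B gets 0 under Jefferson and 1 under Webster.

Webster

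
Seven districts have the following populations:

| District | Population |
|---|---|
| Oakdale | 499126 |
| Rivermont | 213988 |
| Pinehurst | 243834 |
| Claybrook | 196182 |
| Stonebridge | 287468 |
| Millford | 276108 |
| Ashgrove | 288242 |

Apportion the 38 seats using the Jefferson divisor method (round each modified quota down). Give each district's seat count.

Oakdale 10, Rivermont 4, Pinehurst 5, Claybrook 4, Stonebridge 5, Millford 5, Ashgrove 5

Standard divisor 2004948/38 ≈ 52761.789; standard quotas: Oakdale 9.460, Rivermont 4.056, Pinehurst 4.621, Claybrook 3.718, Stonebridge 5.448, Millford 5.233, Ashgrove 5.463.
Rounding down gives 9, 4, 4, 3, 5, 5, 5 = 35 seats, so the divisor must be adjusted.
With modified divisor 48400: modified quotas Oakdale 10.313, Rivermont 4.421, Pinehurst 5.038, Claybrook 4.053, Stonebridge 5.939, Millford 5.705, Ashgrove 5.955.
Rounding down: Oakdale 10, Rivermont 4, Pinehurst 5, Claybrook 4, Stonebridge 5, Millford 5, Ashgrove 5 (total 38).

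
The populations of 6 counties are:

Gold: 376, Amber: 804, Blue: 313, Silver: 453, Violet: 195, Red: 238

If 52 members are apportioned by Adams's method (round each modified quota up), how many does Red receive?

Standard divisor 2379/52 ≈ 45.75; standard quotas: Gold 8.219, Amber 17.574, Blue 6.842, Silver 9.902, Violet 4.262, Red 5.202.
Rounding up gives 9, 18, 7, 10, 5, 6 = 55 seats, so the divisor must be adjusted.
With modified divisor 48: modified quotas Gold 7.833, Amber 16.750, Blue 6.521, Silver 9.438, Violet 4.062, Red 4.958.
Rounding up: Gold 8, Amber 17, Blue 7, Silver 10, Violet 5, Red 5 (total 52).
Red receives 5.

5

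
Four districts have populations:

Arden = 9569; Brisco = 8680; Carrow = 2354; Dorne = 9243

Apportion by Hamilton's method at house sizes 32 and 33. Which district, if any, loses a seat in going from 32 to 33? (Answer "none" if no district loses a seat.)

none

At 32 seats: Arden 10, Brisco 9, Carrow 3, Dorne 10.
At 33 seats: Arden 10, Brisco 10, Carrow 3, Dorne 10.
No district's allocation decreased.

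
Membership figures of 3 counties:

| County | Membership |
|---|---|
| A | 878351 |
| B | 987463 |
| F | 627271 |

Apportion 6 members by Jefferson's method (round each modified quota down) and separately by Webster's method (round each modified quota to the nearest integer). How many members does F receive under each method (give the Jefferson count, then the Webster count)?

Jefferson: A 2, B 3, F 1.
Webster: A 2, B 2, F 2.
F gets 1 under Jefferson and 2 under Webster.

1 and 2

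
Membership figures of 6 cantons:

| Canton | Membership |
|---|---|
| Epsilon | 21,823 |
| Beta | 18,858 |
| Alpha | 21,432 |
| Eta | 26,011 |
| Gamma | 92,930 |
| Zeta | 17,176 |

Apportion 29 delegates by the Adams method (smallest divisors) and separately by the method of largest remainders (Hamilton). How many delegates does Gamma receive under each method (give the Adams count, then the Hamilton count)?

Adams: Epsilon 3, Beta 3, Alpha 3, Eta 4, Gamma 13, Zeta 3.
Hamilton: Epsilon 3, Beta 3, Alpha 3, Eta 4, Gamma 14, Zeta 2.
Gamma gets 13 under Adams and 14 under Hamilton.

13 and 14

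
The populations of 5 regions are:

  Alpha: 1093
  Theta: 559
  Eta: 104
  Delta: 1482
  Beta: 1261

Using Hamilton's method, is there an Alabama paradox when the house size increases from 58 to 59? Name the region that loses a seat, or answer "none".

Eta

At 58 seats: Alpha 14, Theta 7, Eta 2, Delta 19, Beta 16.
At 59 seats: Alpha 14, Theta 7, Eta 1, Delta 20, Beta 17.
Eta drops from 2 to 1.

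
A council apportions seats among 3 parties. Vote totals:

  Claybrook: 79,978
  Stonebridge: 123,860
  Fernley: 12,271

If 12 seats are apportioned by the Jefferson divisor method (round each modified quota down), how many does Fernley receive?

0

Standard divisor 216109/12 ≈ 18009.083; standard quotas: Claybrook 4.441, Stonebridge 6.878, Fernley 0.681.
Rounding down gives 4, 6, 0 = 10 seats, so the divisor must be adjusted.
With modified divisor 15700: modified quotas Claybrook 5.094, Stonebridge 7.889, Fernley 0.782.
Rounding down: Claybrook 5, Stonebridge 7, Fernley 0 (total 12).
Fernley receives 0.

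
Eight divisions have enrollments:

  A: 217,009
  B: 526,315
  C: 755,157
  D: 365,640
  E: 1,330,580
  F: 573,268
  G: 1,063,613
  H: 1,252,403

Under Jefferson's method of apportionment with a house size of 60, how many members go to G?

Standard divisor 6083985/60 ≈ 101399.75; standard quotas: A 2.140, B 5.190, C 7.447, D 3.606, E 13.122, F 5.654, G 10.489, H 12.351.
Rounding down gives 2, 5, 7, 3, 13, 5, 10, 12 = 57 seats, so the divisor must be adjusted.
With modified divisor 95192.4: modified quotas A 2.280, B 5.529, C 7.933, D 3.841, E 13.978, F 6.022, G 11.173, H 13.157.
Rounding down: A 2, B 5, C 7, D 3, E 13, F 6, G 11, H 13 (total 60).
G receives 11.

11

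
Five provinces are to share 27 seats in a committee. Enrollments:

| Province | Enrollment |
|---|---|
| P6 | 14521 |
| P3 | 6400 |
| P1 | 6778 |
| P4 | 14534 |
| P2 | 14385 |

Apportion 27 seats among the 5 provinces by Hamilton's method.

P6 7, P3 3, P1 3, P4 7, P2 7

The standard divisor is 56618/27 ≈ 2096.963.
Standard quotas: P6 6.9248, P3 3.0520, P1 3.2323, P4 6.9310, P2 6.8599.
Lower quotas: P6 6, P3 3, P1 3, P4 6, P2 6 (sum 24, leaving 3 seats).
Remainders in descending order: P4 0.9310, P6 0.9248, P2 0.8599, P1 0.2323, P3 0.0520.
Largest remainders: P4, P6, P2 receive the extra seats.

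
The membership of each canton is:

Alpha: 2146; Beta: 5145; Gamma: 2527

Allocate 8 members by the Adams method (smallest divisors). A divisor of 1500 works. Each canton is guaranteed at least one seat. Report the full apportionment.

Alpha: 2, Beta: 4, Gamma: 2

With modified divisor 1500: modified quotas Alpha 1.431, Beta 3.430, Gamma 1.685.
Rounding up: Alpha 2, Beta 4, Gamma 2 (total 8).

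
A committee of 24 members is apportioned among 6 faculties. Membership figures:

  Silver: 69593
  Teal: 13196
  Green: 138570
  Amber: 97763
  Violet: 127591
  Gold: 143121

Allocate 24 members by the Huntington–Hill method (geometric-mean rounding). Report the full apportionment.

With divisor 25715: modified quotas Silver 2.706, Teal 0.513, Green 5.389, Amber 3.802, Violet 4.962, Gold 5.566.
Geometric-mean thresholds: Silver √(2·3)=2.449, Teal (min 1), Green √(5·6)=5.477, Amber √(3·4)=3.464, Violet √(4·5)=4.472, Gold √(5·6)=5.477.
Each quota rounded against its threshold gives Silver 3, Teal 1, Green 5, Amber 4, Violet 5, Gold 6 (total 24).

Silver=3, Teal=1, Green=5, Amber=4, Violet=5, Gold=6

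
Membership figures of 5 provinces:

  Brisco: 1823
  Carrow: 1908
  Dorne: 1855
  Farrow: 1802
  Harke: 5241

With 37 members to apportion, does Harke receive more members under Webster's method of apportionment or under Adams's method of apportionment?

Webster

Webster: Brisco 5, Carrow 6, Dorne 5, Farrow 5, Harke 16.
Adams: Brisco 5, Carrow 6, Dorne 6, Farrow 5, Harke 15.
Harke gets 16 under Webster and 15 under Adams.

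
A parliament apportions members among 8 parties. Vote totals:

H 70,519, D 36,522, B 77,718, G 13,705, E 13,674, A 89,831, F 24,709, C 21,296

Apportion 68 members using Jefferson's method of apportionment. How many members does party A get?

18

Standard divisor 347974/68 ≈ 5117.265; standard quotas: H 13.781, D 7.137, B 15.187, G 2.678, E 2.672, A 17.554, F 4.829, C 4.162.
Rounding down gives 13, 7, 15, 2, 2, 17, 4, 4 = 64 seats, so the divisor must be adjusted.
With modified divisor 4800: modified quotas H 14.691, D 7.609, B 16.191, G 2.855, E 2.849, A 18.715, F 5.148, C 4.437.
Rounding down: H 14, D 7, B 16, G 2, E 2, A 18, F 5, C 4 (total 68).
A receives 18.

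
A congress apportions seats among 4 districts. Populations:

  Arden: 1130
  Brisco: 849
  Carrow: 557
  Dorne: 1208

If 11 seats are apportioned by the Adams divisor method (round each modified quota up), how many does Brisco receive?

Standard divisor 3744/11 ≈ 340.364; standard quotas: Arden 3.320, Brisco 2.494, Carrow 1.636, Dorne 3.549.
Rounding up gives 4, 3, 2, 4 = 13 seats, so the divisor must be adjusted.
With modified divisor 410: modified quotas Arden 2.756, Brisco 2.071, Carrow 1.359, Dorne 2.946.
Rounding up: Arden 3, Brisco 3, Carrow 2, Dorne 3 (total 11).
Brisco receives 3.

3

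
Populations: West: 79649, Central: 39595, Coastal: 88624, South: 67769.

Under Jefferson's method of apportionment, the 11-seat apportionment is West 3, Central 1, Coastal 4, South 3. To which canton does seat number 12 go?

Priority for the next seat is population ÷ (current seats + 1).
Priorities: West 19912.250, Central 19797.500, Coastal 17724.800, South 16942.250.
Highest priority: West.

West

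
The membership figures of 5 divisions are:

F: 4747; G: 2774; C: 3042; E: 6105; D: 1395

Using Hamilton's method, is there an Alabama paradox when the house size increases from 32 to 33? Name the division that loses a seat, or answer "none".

D

At 32 seats: F 8, G 5, C 5, E 11, D 3.
At 33 seats: F 9, G 5, C 6, E 11, D 2.
D drops from 3 to 2.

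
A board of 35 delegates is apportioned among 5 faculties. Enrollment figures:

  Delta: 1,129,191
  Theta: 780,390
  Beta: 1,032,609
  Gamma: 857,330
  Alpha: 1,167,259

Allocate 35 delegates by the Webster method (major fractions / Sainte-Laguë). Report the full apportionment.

Standard divisor 4966779/35 ≈ 141907.971; standard quotas: Delta 7.957, Theta 5.499, Beta 7.277, Gamma 6.041, Alpha 8.225.
Rounding to the nearest integer gives 8, 5, 7, 6, 8 = 34 seats, so the divisor must be adjusted.
With modified divisor 139800: modified quotas Delta 8.077, Theta 5.582, Beta 7.386, Gamma 6.133, Alpha 8.349.
Rounding to the nearest integer: Delta 8, Theta 6, Beta 7, Gamma 6, Alpha 8 (total 35).

Delta 8; Theta 6; Beta 7; Gamma 6; Alpha 8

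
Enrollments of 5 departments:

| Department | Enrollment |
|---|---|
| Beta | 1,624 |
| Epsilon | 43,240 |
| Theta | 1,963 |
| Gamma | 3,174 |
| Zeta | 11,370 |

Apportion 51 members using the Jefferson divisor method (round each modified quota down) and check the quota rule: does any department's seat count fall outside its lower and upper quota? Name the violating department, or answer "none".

Epsilon

Standard quotas: Beta 1.350, Epsilon 35.933, Theta 1.631, Gamma 2.638, Zeta 9.449.
Jefferson allocation: Beta 1, Epsilon 38, Theta 1, Gamma 2, Zeta 9.
Epsilon has quota 35.933 (lower 35, upper 36) but receives 38 — outside the quota interval.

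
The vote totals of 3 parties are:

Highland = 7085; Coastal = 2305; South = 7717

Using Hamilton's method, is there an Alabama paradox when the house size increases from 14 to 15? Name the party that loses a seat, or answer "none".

At 14 seats: Highland 6, Coastal 2, South 6.
At 15 seats: Highland 6, Coastal 2, South 7.
No party's allocation decreased.

none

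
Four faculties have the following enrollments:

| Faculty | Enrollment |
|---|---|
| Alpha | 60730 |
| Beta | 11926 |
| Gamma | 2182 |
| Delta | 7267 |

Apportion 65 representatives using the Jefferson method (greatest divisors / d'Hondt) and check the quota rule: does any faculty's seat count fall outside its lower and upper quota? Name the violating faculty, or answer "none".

Standard quotas: Alpha 48.078, Beta 9.441, Gamma 1.727, Delta 5.753.
Jefferson allocation: Alpha 50, Beta 9, Gamma 1, Delta 5.
Alpha has quota 48.078 (lower 48, upper 49) but receives 50 — outside the quota interval.

Alpha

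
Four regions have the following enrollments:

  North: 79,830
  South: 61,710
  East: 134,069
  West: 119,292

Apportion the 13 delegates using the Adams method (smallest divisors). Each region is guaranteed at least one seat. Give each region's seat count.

North 3, South 2, East 4, West 4

Standard divisor 394901/13 ≈ 30377; standard quotas: North 2.628, South 2.031, East 4.414, West 3.927.
Rounding up gives 3, 3, 5, 4 = 15 seats, so the divisor must be adjusted.
With modified divisor 36600: modified quotas North 2.181, South 1.686, East 3.663, West 3.259.
Rounding up: North 3, South 2, East 4, West 4 (total 13).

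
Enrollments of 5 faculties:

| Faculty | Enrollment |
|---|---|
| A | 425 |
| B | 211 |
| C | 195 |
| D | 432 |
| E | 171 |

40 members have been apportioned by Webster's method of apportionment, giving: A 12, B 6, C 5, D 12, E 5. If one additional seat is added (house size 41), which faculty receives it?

Priority for the next seat is population ÷ (current seats + 0.5).
Priorities: A 34.000, B 32.462, C 35.455, D 34.560, E 31.091.
Highest priority: C.

C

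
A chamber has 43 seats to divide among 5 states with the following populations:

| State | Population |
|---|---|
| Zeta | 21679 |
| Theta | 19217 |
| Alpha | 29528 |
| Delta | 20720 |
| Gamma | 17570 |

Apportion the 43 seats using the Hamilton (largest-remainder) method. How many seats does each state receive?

The standard divisor is 108714/43 ≈ 2528.233.
Standard quotas: Zeta 8.5748, Theta 7.6010, Alpha 11.6793, Delta 8.1954, Gamma 6.9495.
Lower quotas: Zeta 8, Theta 7, Alpha 11, Delta 8, Gamma 6 (sum 40, leaving 3 seats).
Remainders in descending order: Gamma 0.9495, Alpha 0.6793, Theta 0.6010, Zeta 0.5748, Delta 0.1954.
Largest remainders: Gamma, Alpha, Theta receive the extra seats.

Zeta 8; Theta 8; Alpha 12; Delta 8; Gamma 7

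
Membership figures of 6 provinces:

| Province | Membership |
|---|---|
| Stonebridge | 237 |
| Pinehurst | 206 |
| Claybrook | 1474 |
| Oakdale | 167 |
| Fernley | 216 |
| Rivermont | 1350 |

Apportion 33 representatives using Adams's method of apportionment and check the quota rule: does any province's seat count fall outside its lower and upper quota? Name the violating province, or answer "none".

none

Standard quotas: Stonebridge 2.143, Pinehurst 1.862, Claybrook 13.327, Oakdale 1.510, Fernley 1.953, Rivermont 12.205.
Adams allocation: Stonebridge 2, Pinehurst 2, Claybrook 13, Oakdale 2, Fernley 2, Rivermont 12.
Every allocation lies between the lower and upper quota.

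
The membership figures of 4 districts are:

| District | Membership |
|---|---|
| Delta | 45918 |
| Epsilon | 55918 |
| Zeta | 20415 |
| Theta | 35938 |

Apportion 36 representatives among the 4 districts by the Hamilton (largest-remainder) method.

Delta: 10, Epsilon: 13, Zeta: 5, Theta: 8

Standard divisor: 158189 ÷ 36 ≈ 4394.139.
Standard quotas: Delta 10.4498, Epsilon 12.7256, Zeta 4.6460, Theta 8.1786.
Lower quotas: Delta 10, Epsilon 12, Zeta 4, Theta 8 (sum 34, leaving 2 seats).
Remainders in descending order: Epsilon 0.7256, Zeta 0.6460, Delta 0.4498, Theta 0.1786.
The surplus seats go to Epsilon, Zeta.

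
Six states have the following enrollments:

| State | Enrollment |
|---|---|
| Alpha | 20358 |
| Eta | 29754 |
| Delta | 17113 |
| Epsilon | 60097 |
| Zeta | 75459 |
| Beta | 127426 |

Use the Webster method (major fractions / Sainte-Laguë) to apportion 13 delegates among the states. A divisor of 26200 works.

Alpha: 1; Eta: 1; Delta: 1; Epsilon: 2; Zeta: 3; Beta: 5

With modified divisor 26200: modified quotas Alpha 0.777, Eta 1.136, Delta 0.653, Epsilon 2.294, Zeta 2.880, Beta 4.864.
Rounding to the nearest integer: Alpha 1, Eta 1, Delta 1, Epsilon 2, Zeta 3, Beta 5 (total 13).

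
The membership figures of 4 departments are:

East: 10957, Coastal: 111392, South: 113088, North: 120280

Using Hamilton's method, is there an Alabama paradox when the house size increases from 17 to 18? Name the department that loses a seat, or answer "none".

At 17 seats: East 1, Coastal 5, South 5, North 6.
At 18 seats: East 0, Coastal 6, South 6, North 6.
East drops from 1 to 0.

East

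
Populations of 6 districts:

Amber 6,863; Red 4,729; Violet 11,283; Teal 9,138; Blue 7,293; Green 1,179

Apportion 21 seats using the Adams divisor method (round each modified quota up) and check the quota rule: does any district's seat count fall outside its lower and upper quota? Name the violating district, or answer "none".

Standard quotas: Amber 3.560, Red 2.453, Violet 5.853, Teal 4.740, Blue 3.783, Green 0.612.
Adams allocation: Amber 4, Red 3, Violet 5, Teal 4, Blue 4, Green 1.
Every allocation lies between the lower and upper quota.

none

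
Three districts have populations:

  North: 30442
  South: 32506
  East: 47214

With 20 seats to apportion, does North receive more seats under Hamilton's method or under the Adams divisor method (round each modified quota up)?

Hamilton: North 5, South 6, East 9.
Adams: North 6, South 6, East 8.
North gets 5 under Hamilton and 6 under Adams.

Adams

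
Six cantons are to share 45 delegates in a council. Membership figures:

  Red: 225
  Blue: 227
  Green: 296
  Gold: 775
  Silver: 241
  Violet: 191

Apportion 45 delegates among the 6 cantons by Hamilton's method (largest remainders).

Red 5, Blue 5, Green 7, Gold 18, Silver 6, Violet 4

Standard divisor: 1955 ÷ 45 ≈ 43.444.
Standard quotas: Red 5.179, Blue 5.225, Green 6.813, Gold 17.839, Silver 5.547, Violet 4.396.
Lower quotas: Red 5, Blue 5, Green 6, Gold 17, Silver 5, Violet 4 (sum 42, leaving 3 seats).
Remainders in descending order: Gold 0.839, Green 0.813, Silver 0.547, Violet 0.396, Blue 0.225, Red 0.179.
Largest remainders: Gold, Green, Silver receive the extra seats.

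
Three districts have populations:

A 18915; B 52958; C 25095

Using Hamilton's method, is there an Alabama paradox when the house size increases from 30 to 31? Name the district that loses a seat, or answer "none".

none

At 30 seats: A 6, B 16, C 8.
At 31 seats: A 6, B 17, C 8.
No district's allocation decreased.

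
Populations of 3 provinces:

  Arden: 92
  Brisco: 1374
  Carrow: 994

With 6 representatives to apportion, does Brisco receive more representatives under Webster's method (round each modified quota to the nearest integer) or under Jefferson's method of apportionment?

Webster: Arden 0, Brisco 3, Carrow 3.
Jefferson: Arden 0, Brisco 4, Carrow 2.
Brisco gets 3 under Webster and 4 under Jefferson.

Jefferson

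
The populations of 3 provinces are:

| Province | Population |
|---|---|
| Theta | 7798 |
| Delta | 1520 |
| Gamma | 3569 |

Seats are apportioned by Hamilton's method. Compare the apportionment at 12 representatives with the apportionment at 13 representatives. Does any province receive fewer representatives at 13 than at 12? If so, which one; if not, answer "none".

Delta

At 12 seats: Theta 7, Delta 2, Gamma 3.
At 13 seats: Theta 8, Delta 1, Gamma 4.
Delta drops from 2 to 1.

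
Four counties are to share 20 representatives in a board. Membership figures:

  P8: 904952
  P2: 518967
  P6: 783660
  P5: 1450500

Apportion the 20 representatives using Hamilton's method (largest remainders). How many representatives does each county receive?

Standard divisor: 3658079 ÷ 20 ≈ 182903.95.
Standard quotas: P8 4.9477, P2 2.8374, P6 4.2845, P5 7.9304.
Lower quotas: P8 4, P2 2, P6 4, P5 7 (sum 17, leaving 3 seats).
Remainders in descending order: P8 0.9477, P5 0.9304, P2 0.8374, P6 0.2845.
The surplus seats go to P8, P5, P2.

P8=5, P2=3, P6=4, P5=8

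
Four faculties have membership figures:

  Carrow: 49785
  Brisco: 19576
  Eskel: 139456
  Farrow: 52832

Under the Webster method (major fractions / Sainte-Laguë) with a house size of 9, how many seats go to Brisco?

Standard divisor 261649/9 ≈ 29072.111; standard quotas: Carrow 1.712, Brisco 0.673, Eskel 4.797, Farrow 1.817.
Rounding to the nearest integer gives 2, 1, 5, 2 = 10 seats, so the divisor must be adjusted.
With modified divisor 32100: modified quotas Carrow 1.551, Brisco 0.610, Eskel 4.344, Farrow 1.646.
Rounding to the nearest integer: Carrow 2, Brisco 1, Eskel 4, Farrow 2 (total 9).
Brisco receives 1.

1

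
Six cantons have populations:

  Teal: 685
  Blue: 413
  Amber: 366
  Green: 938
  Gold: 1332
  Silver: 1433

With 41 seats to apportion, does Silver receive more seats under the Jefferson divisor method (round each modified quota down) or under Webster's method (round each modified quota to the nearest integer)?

Jefferson

Jefferson: Teal 5, Blue 3, Amber 3, Green 7, Gold 11, Silver 12.
Webster: Teal 5, Blue 3, Amber 3, Green 8, Gold 11, Silver 11.
Silver gets 12 under Jefferson and 11 under Webster.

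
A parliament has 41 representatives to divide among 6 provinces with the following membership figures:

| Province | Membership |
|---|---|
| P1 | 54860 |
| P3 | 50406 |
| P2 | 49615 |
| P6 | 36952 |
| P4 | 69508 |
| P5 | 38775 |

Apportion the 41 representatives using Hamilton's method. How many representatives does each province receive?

P1 7; P3 7; P2 7; P6 5; P4 10; P5 5

The standard divisor is 300116/41 ≈ 7319.902.
Standard quotas: P1 7.4946, P3 6.8862, P2 6.7781, P6 5.0482, P4 9.4958, P5 5.2972.
Lower quotas: P1 7, P3 6, P2 6, P6 5, P4 9, P5 5 (sum 38, leaving 3 seats).
Remainders in descending order: P3 0.8862, P2 0.7781, P4 0.4958, P1 0.4946, P5 0.2972, P6 0.0482.
The surplus seats go to P3, P2, P4.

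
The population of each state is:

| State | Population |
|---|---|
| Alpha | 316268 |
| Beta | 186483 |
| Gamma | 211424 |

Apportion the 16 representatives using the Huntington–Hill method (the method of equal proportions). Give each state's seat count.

With divisor 44769: modified quotas Alpha 7.064, Beta 4.165, Gamma 4.723.
Geometric-mean thresholds: Alpha √(7·8)=7.483, Beta √(4·5)=4.472, Gamma √(4·5)=4.472.
Each quota rounded against its threshold gives Alpha 7, Beta 4, Gamma 5 (total 16).

Alpha: 7; Beta: 4; Gamma: 5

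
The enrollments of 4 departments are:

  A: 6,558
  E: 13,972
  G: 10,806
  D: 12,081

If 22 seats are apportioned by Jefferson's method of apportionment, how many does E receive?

7

Standard divisor 43417/22 ≈ 1973.5; standard quotas: A 3.323, E 7.080, G 5.476, D 6.122.
Rounding down gives 3, 7, 5, 6 = 21 seats, so the divisor must be adjusted.
With modified divisor 1770: modified quotas A 3.705, E 7.894, G 6.105, D 6.825.
Rounding down: A 3, E 7, G 6, D 6 (total 22).
E receives 7.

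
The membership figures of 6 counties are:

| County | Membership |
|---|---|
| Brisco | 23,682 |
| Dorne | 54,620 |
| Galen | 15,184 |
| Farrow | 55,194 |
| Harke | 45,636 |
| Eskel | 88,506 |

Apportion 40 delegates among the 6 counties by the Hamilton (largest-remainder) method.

Standard divisor: 282822 ÷ 40 ≈ 7070.55.
Standard quotas: Brisco 3.3494, Dorne 7.7250, Galen 2.1475, Farrow 7.8062, Harke 6.4544, Eskel 12.5176.
Lower quotas: Brisco 3, Dorne 7, Galen 2, Farrow 7, Harke 6, Eskel 12 (sum 37, leaving 3 seats).
Remainders in descending order: Farrow 0.8062, Dorne 0.7250, Eskel 0.5176, Harke 0.4544, Brisco 0.3494, Galen 0.1475.
Largest remainders: Farrow, Dorne, Eskel receive the extra seats.

Brisco 3, Dorne 8, Galen 2, Farrow 8, Harke 6, Eskel 13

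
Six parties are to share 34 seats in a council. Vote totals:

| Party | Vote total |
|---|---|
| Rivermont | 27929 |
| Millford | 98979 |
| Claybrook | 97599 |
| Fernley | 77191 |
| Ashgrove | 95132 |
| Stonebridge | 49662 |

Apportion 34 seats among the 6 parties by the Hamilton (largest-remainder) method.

The standard divisor is 446492/34 ≈ 13132.118.
Standard quotas: Rivermont 2.1268, Millford 7.5372, Claybrook 7.4321, Fernley 5.8780, Ashgrove 7.2442, Stonebridge 3.7817.
Lower quotas: Rivermont 2, Millford 7, Claybrook 7, Fernley 5, Ashgrove 7, Stonebridge 3 (sum 31, leaving 3 seats).
Remainders in descending order: Fernley 0.8780, Stonebridge 0.7817, Millford 0.5372, Claybrook 0.4321, Ashgrove 0.2442, Rivermont 0.1268.
The surplus seats go to Fernley, Stonebridge, Millford.

Rivermont: 2, Millford: 8, Claybrook: 7, Fernley: 6, Ashgrove: 7, Stonebridge: 4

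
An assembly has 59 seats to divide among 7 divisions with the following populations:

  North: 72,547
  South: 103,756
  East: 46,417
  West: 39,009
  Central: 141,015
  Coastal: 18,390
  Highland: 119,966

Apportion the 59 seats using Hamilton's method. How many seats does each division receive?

Standard divisor: 541100 ÷ 59 ≈ 9171.186.
Standard quotas: North 7.9103, South 11.3133, East 5.0612, West 4.2534, Central 15.3759, Coastal 2.0052, Highland 13.0808.
Lower quotas: North 7, South 11, East 5, West 4, Central 15, Coastal 2, Highland 13 (sum 57, leaving 2 seats).
Remainders in descending order: North 0.9103, Central 0.3759, South 0.3133, West 0.2534, Highland 0.0808, East 0.0612, Coastal 0.0052.
The surplus seats go to North, Central.

North=8; South=11; East=5; West=4; Central=16; Coastal=2; Highland=13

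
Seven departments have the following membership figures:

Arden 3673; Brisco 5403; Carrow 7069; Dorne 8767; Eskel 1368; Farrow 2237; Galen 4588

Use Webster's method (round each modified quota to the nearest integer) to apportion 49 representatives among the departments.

Standard divisor 33105/49 ≈ 675.612; standard quotas: Arden 5.437, Brisco 7.997, Carrow 10.463, Dorne 12.976, Eskel 2.025, Farrow 3.311, Galen 6.791.
Rounding to the nearest integer gives 5, 8, 10, 13, 2, 3, 7 = 48 seats, so the divisor must be adjusted.
With modified divisor 671: modified quotas Arden 5.474, Brisco 8.052, Carrow 10.535, Dorne 13.066, Eskel 2.039, Farrow 3.334, Galen 6.838.
Rounding to the nearest integer: Arden 5, Brisco 8, Carrow 11, Dorne 13, Eskel 2, Farrow 3, Galen 7 (total 49).

Arden 5, Brisco 8, Carrow 11, Dorne 13, Eskel 2, Farrow 3, Galen 7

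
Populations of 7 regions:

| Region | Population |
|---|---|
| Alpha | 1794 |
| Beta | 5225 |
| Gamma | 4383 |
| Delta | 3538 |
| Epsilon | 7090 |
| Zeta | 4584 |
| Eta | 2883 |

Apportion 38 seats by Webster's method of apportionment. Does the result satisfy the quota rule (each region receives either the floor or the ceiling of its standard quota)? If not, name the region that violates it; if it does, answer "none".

none

Standard quotas: Alpha 2.311, Beta 6.731, Gamma 5.646, Delta 4.558, Epsilon 9.134, Zeta 5.905, Eta 3.714.
Webster allocation: Alpha 2, Beta 7, Gamma 6, Delta 4, Epsilon 9, Zeta 6, Eta 4.
Every allocation lies between the lower and upper quota.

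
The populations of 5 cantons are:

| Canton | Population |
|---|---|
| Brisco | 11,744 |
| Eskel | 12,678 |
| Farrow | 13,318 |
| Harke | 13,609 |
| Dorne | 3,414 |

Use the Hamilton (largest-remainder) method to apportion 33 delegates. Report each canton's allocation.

Brisco 7, Eskel 8, Farrow 8, Harke 8, Dorne 2

The standard divisor is 54763/33 ≈ 1659.485.
Standard quotas: Brisco 7.0769, Eskel 7.6397, Farrow 8.0254, Harke 8.2007, Dorne 2.0573.
Lower quotas: Brisco 7, Eskel 7, Farrow 8, Harke 8, Dorne 2 (sum 32, leaving 1 seat).
Remainders in descending order: Eskel 0.6397, Harke 0.2007, Brisco 0.0769, Dorne 0.0573, Farrow 0.0254.
The surplus seat goes to Eskel.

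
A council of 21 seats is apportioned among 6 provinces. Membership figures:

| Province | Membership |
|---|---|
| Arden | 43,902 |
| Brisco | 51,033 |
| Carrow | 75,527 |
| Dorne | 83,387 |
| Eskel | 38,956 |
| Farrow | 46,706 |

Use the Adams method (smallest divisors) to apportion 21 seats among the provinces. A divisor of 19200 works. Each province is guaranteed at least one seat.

With modified divisor 19200: modified quotas Arden 2.287, Brisco 2.658, Carrow 3.934, Dorne 4.343, Eskel 2.029, Farrow 2.433.
Rounding up: Arden 3, Brisco 3, Carrow 4, Dorne 5, Eskel 3, Farrow 3 (total 21).

Arden 3, Brisco 3, Carrow 4, Dorne 5, Eskel 3, Farrow 3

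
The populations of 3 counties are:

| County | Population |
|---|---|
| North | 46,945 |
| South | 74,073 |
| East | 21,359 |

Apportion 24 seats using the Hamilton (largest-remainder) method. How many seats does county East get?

The standard divisor is 142377/24 ≈ 5932.375.
Standard quotas: North 7.9134, South 12.4862, East 3.6004.
Lower quotas: North 7, South 12, East 3 (sum 22, leaving 2 seats).
Remainders in descending order: North 0.9134, East 0.6004, South 0.4862.
The surplus seats go to North, East.
East receives 4.

4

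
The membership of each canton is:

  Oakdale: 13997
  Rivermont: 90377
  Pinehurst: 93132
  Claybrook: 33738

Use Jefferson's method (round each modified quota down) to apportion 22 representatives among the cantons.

Standard divisor 231244/22 ≈ 10511.091; standard quotas: Oakdale 1.332, Rivermont 8.598, Pinehurst 8.860, Claybrook 3.210.
Rounding down gives 1, 8, 8, 3 = 20 seats, so the divisor must be adjusted.
With modified divisor 9700: modified quotas Oakdale 1.443, Rivermont 9.317, Pinehurst 9.601, Claybrook 3.478.
Rounding down: Oakdale 1, Rivermont 9, Pinehurst 9, Claybrook 3 (total 22).

Oakdale 1, Rivermont 9, Pinehurst 9, Claybrook 3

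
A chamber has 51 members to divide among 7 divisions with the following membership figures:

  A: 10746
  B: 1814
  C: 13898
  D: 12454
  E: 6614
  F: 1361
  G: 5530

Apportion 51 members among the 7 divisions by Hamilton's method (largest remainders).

A: 11, B: 2, C: 14, D: 12, E: 6, F: 1, G: 5

Standard divisor: 52417 ÷ 51 ≈ 1027.784.
Standard quotas: A 10.4555, B 1.7650, C 13.5223, D 12.1173, E 6.4352, F 1.3242, G 5.3805.
Lower quotas: A 10, B 1, C 13, D 12, E 6, F 1, G 5 (sum 48, leaving 3 seats).
Remainders in descending order: B 0.7650, C 0.5223, A 0.4555, E 0.4352, G 0.3805, F 0.3242, D 0.1173.
Largest remainders: B, C, A receive the extra seats.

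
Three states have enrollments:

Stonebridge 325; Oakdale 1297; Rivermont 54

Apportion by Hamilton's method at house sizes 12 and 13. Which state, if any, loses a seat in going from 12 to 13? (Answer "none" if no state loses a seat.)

Rivermont

At 12 seats: Stonebridge 2, Oakdale 9, Rivermont 1.
At 13 seats: Stonebridge 3, Oakdale 10, Rivermont 0.
Rivermont drops from 1 to 0.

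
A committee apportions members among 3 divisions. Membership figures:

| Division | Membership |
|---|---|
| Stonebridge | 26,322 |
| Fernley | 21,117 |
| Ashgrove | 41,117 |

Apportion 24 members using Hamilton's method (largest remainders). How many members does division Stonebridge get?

7

Total 88556; standard divisor 88556/24 ≈ 3689.833.
Standard quotas: Stonebridge 7.1337, Fernley 5.7230, Ashgrove 11.1433.
Lower quotas: Stonebridge 7, Fernley 5, Ashgrove 11 (sum 23, leaving 1 seat).
Remainders in descending order: Fernley 0.7230, Ashgrove 0.1433, Stonebridge 0.1337.
The surplus seat goes to Fernley.
Stonebridge receives 7.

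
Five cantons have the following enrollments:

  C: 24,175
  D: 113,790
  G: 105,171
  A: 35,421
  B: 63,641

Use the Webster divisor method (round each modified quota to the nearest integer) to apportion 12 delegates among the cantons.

C: 1, D: 4, G: 4, A: 1, B: 2

Standard divisor 342198/12 ≈ 28516.5; standard quotas: C 0.848, D 3.990, G 3.688, A 1.242, B 2.232.
Rounding to the nearest integer gives C 1, D 4, G 4, A 1, B 2 — total 12, matching the house size, so no adjustment is needed.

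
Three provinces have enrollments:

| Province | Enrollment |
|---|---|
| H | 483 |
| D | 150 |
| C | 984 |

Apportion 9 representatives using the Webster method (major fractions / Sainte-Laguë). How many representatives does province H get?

Standard divisor 1617/9 ≈ 179.667; standard quotas: H 2.688, D 0.835, C 5.477.
Rounding to the nearest integer gives H 3, D 1, C 5 — total 9, matching the house size, so no adjustment is needed.
H receives 3.

3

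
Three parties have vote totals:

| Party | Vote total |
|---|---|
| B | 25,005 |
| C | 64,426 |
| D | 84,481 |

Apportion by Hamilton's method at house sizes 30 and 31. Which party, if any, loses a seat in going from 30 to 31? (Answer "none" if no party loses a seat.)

none

At 30 seats: B 4, C 11, D 15.
At 31 seats: B 4, C 12, D 15.
No party's allocation decreased.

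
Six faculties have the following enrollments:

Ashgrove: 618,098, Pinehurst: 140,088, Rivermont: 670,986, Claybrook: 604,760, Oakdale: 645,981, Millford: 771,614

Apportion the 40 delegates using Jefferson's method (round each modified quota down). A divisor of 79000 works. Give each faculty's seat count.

With modified divisor 79000: modified quotas Ashgrove 7.824, Pinehurst 1.773, Rivermont 8.493, Claybrook 7.655, Oakdale 8.177, Millford 9.767.
Rounding down: Ashgrove 7, Pinehurst 1, Rivermont 8, Claybrook 7, Oakdale 8, Millford 9 (total 40).

Ashgrove=7, Pinehurst=1, Rivermont=8, Claybrook=7, Oakdale=8, Millford=9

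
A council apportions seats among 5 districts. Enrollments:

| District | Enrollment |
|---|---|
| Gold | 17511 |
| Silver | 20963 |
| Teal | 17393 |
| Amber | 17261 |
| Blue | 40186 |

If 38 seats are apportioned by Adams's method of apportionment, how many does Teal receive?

6

Standard divisor 113314/38 ≈ 2981.947; standard quotas: Gold 5.872, Silver 7.030, Teal 5.833, Amber 5.788, Blue 13.476.
Rounding up gives 6, 8, 6, 6, 14 = 40 seats, so the divisor must be adjusted.
With modified divisor 3200: modified quotas Gold 5.472, Silver 6.551, Teal 5.435, Amber 5.394, Blue 12.558.
Rounding up: Gold 6, Silver 7, Teal 6, Amber 6, Blue 13 (total 38).
Teal receives 6.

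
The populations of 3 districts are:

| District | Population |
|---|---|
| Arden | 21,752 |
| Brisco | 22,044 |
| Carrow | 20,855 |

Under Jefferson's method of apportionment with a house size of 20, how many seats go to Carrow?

Standard divisor 64651/20 ≈ 3232.55; standard quotas: Arden 6.729, Brisco 6.819, Carrow 6.452.
Rounding down gives 6, 6, 6 = 18 seats, so the divisor must be adjusted.
With modified divisor 3000: modified quotas Arden 7.251, Brisco 7.348, Carrow 6.952.
Rounding down: Arden 7, Brisco 7, Carrow 6 (total 20).
Carrow receives 6.

6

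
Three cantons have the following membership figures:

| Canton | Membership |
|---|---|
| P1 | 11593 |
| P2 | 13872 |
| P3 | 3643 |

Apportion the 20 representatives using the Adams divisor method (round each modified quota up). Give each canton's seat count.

Standard divisor 29108/20 ≈ 1455.4; standard quotas: P1 7.966, P2 9.531, P3 2.503.
Rounding up gives 8, 10, 3 = 21 seats, so the divisor must be adjusted.
With modified divisor 1600: modified quotas P1 7.246, P2 8.670, P3 2.277.
Rounding up: P1 8, P2 9, P3 3 (total 20).

P1 8, P2 9, P3 3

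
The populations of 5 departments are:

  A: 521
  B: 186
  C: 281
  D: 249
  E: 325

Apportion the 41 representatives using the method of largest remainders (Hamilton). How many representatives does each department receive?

A: 14, B: 5, C: 7, D: 7, E: 8

Total 1562; standard divisor 1562/41 ≈ 38.098.
Standard quotas: A 13.675, B 4.882, C 7.376, D 6.536, E 8.531.
Lower quotas: A 13, B 4, C 7, D 6, E 8 (sum 38, leaving 3 seats).
Remainders in descending order: B 0.882, A 0.675, D 0.536, E 0.531, C 0.376.
The surplus seats go to B, A, D.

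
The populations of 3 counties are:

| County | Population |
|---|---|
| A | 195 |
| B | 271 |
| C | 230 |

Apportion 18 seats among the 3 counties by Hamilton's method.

Standard divisor: 696 ÷ 18 ≈ 38.667.
Standard quotas: A 5.043, B 7.009, C 5.948.
Lower quotas: A 5, B 7, C 5 (sum 17, leaving 1 seat).
Remainders in descending order: C 0.948, A 0.043, B 0.009.
Largest remainder: C receives the extra seat.

A 5, B 7, C 6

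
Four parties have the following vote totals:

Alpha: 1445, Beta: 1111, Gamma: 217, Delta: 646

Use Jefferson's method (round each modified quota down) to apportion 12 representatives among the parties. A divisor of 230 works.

Alpha: 6, Beta: 4, Gamma: 0, Delta: 2

With modified divisor 230: modified quotas Alpha 6.283, Beta 4.830, Gamma 0.943, Delta 2.809.
Rounding down: Alpha 6, Beta 4, Gamma 0, Delta 2 (total 12).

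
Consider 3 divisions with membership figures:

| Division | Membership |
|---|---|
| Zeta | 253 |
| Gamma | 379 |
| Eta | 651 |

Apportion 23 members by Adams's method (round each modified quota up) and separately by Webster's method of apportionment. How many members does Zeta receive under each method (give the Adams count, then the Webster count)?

Adams: Zeta 5, Gamma 7, Eta 11.
Webster: Zeta 4, Gamma 7, Eta 12.
Zeta gets 5 under Adams and 4 under Webster.

5 and 4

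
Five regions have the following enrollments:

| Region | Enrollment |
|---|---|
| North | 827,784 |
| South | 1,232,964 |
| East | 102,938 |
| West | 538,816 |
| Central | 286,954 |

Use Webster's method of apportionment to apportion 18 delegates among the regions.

Standard divisor 2989456/18 ≈ 166080.889; standard quotas: North 4.984, South 7.424, East 0.620, West 3.244, Central 1.728.
Rounding to the nearest integer gives North 5, South 7, East 1, West 3, Central 2 — total 18, matching the house size, so no adjustment is needed.

North=5, South=7, East=1, West=3, Central=2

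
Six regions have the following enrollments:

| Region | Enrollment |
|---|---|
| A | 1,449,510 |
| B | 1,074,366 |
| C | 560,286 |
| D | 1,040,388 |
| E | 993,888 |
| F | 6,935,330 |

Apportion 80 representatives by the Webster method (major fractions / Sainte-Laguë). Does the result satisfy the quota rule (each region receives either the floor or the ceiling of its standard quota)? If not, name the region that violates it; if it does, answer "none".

F

Standard quotas: A 9.620, B 7.130, C 3.719, D 6.905, E 6.596, F 46.029.
Webster allocation: A 10, B 7, C 4, D 7, E 7, F 45.
F has quota 46.029 (lower 46, upper 47) but receives 45 — outside the quota interval.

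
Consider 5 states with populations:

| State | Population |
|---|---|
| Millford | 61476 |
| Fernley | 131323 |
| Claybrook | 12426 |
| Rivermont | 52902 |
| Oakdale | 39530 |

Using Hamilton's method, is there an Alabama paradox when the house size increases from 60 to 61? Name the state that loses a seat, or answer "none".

Claybrook

At 60 seats: Millford 12, Fernley 26, Claybrook 3, Rivermont 11, Oakdale 8.
At 61 seats: Millford 13, Fernley 27, Claybrook 2, Rivermont 11, Oakdale 8.
Claybrook drops from 3 to 2.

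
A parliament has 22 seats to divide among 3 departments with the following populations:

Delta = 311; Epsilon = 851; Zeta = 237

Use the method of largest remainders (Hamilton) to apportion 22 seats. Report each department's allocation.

The standard divisor is 1399/22 ≈ 63.591.
Standard quotas: Delta 4.891, Epsilon 13.382, Zeta 3.727.
Lower quotas: Delta 4, Epsilon 13, Zeta 3 (sum 20, leaving 2 seats).
Remainders in descending order: Delta 0.891, Zeta 0.727, Epsilon 0.382.
Largest remainders: Delta, Zeta receive the extra seats.

Delta=5, Epsilon=13, Zeta=4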